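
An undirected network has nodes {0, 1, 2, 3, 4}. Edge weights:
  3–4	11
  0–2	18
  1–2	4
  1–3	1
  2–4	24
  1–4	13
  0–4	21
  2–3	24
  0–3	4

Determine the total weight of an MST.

Prim's algorithm from 0:
Step 1: cheapest edge leaving the tree is 0–3 (4); add 3.
Step 2: cheapest edge leaving the tree is 1–3 (1); add 1.
Step 3: cheapest edge leaving the tree is 1–2 (4); add 2.
Step 4: cheapest edge leaving the tree is 3–4 (11); add 4.
MST edges: 0–3, 1–3, 1–2, 3–4; total weight 4+1+4+11 = 20.

20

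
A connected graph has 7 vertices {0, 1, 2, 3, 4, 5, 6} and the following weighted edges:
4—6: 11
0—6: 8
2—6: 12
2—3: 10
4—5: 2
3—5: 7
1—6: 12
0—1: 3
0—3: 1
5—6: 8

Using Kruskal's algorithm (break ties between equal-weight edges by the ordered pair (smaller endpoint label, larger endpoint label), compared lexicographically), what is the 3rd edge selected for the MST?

0-1

Sort edges by weight, then run Kruskal:
0—3 (1): add — endpoints in different components.
4—5 (2): add — endpoints in different components.
0—1 (3): add — endpoints in different components.
3—5 (7): add — endpoints in different components.
0—6 (8): add — endpoints in different components.
5—6 (8): skip — 5 and 6 already connected.
2—3 (10): add — endpoints in different components.
The 3rd edge added is 0—1.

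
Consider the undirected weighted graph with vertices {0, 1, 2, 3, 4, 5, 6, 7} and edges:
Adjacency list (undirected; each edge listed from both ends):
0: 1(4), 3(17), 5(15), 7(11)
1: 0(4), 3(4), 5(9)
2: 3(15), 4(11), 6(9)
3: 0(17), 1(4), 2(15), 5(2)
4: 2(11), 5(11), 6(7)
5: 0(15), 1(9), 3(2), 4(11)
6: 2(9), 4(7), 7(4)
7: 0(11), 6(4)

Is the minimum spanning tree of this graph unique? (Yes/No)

No

Sort edges by weight, then run Kruskal:
3 5 (2): add — endpoints in different components.
0 1 (4): add — endpoints in different components.
1 3 (4): add — endpoints in different components.
6 7 (4): add — endpoints in different components.
4 6 (7): add — endpoints in different components.
1 5 (9): skip — 1 and 5 already connected.
2 6 (9): add — endpoints in different components.
0 7 (11): add — endpoints in different components.
Non-tree edge 4 5 has weight 11, equal to the heaviest edge on its tree cycle — swapping gives another MST of the same weight. Not unique.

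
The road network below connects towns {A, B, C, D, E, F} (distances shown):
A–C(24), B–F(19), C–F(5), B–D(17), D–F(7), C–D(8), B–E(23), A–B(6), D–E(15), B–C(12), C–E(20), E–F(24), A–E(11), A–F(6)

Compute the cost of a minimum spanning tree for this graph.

Kruskal: consider edges lightest-first.
C–F (5): add — endpoints in different components.
A–B (6): add — endpoints in different components.
A–F (6): add — endpoints in different components.
D–F (7): add — endpoints in different components.
C–D (8): skip — C and D already connected.
A–E (11): add — endpoints in different components.
MST edges: C–F, A–B, A–F, D–F, A–E; total weight 5+6+6+7+11 = 35.

35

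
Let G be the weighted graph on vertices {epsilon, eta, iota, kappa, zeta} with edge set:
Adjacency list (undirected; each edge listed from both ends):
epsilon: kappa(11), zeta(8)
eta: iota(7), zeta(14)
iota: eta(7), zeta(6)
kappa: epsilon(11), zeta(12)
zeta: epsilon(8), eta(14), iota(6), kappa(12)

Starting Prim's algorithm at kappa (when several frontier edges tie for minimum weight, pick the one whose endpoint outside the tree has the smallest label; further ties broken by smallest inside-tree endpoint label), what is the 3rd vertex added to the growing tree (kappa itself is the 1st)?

Grow the tree from kappa using Prim:
Step 1: cheapest edge leaving the tree is epsilon–kappa (11); add epsilon.
Step 2: cheapest edge leaving the tree is epsilon–zeta (8); add zeta.
Step 3: cheapest edge leaving the tree is iota–zeta (6); add iota.
Step 4: cheapest edge leaving the tree is eta–iota (7); add eta.
Vertex order: kappa, epsilon, zeta, iota, eta. The 3rd vertex is zeta.

zeta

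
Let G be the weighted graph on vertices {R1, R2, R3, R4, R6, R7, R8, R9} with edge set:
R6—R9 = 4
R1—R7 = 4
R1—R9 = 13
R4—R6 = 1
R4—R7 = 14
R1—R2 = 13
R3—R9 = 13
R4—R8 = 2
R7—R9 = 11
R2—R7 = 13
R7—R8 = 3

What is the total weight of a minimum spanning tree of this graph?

40

Kruskal: consider edges lightest-first.
R4—R6 (1): add — endpoints in different components.
R4—R8 (2): add — endpoints in different components.
R7—R8 (3): add — endpoints in different components.
R1—R7 (4): add — endpoints in different components.
R6—R9 (4): add — endpoints in different components.
R7—R9 (11): skip — R7 and R9 already connected.
R1—R2 (13): add — endpoints in different components.
R1—R9 (13): skip — R9 and R1 already connected.
R2—R7 (13): skip — R7 and R2 already connected.
R3—R9 (13): add — endpoints in different components.
MST edges: R4—R6, R4—R8, R7—R8, R1—R7, R6—R9, R1—R2, R3—R9; total weight 1+2+3+4+4+13+13 = 40.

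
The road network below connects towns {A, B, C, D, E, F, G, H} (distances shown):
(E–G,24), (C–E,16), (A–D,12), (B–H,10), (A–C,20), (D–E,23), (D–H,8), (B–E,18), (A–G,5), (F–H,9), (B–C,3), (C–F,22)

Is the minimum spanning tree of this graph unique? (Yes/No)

Sort edges by weight, then run Kruskal:
B–C (3): add — endpoints in different components.
A–G (5): add — endpoints in different components.
D–H (8): add — endpoints in different components.
F–H (9): add — endpoints in different components.
B–H (10): add — endpoints in different components.
A–D (12): add — endpoints in different components.
C–E (16): add — endpoints in different components.
Every non-tree edge has weight strictly greater than the heaviest edge on the tree path between its endpoints, so the MST is unique.

Yes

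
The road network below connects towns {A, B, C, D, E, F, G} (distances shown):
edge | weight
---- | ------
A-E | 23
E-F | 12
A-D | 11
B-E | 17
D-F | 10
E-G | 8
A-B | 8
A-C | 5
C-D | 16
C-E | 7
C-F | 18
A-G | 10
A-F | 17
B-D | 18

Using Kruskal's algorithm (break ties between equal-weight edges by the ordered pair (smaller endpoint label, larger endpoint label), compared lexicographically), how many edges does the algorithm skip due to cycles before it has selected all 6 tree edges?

1

Sort edges by weight, then run Kruskal:
A-C (5): add. Components now {A,C} {B} {D} {E} {F} {G}
C-E (7): add. Components now {A,C,E} {B} {D} {F} {G}
A-B (8): add. Components now {A,B,C,E} {D} {F} {G}
E-G (8): add. Components now {A,B,C,E,G} {D} {F}
A-G (10): skip — A and G already connected.
D-F (10): add. Components now {A,B,C,E,G} {D,F}
A-D (11): add. Components now {A,B,C,D,E,F,G}
Edges rejected before the tree was complete: 1.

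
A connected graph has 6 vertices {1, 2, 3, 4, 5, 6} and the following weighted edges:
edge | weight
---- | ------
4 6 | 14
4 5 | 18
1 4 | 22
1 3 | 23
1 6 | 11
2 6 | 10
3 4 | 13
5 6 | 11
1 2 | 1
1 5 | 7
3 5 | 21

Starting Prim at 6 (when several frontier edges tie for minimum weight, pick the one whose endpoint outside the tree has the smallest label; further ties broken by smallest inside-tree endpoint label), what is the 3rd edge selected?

Prim's algorithm from 6:
Step 1: cheapest edge leaving the tree is 2 6 (10); add 2.
Step 2: cheapest edge leaving the tree is 1 2 (1); add 1.
Step 3: cheapest edge leaving the tree is 1 5 (7); add 5.
Step 4: cheapest edge leaving the tree is 4 6 (14); add 4.
Step 5: cheapest edge leaving the tree is 3 4 (13); add 3.
The 3rd edge added is 1 5.

1-5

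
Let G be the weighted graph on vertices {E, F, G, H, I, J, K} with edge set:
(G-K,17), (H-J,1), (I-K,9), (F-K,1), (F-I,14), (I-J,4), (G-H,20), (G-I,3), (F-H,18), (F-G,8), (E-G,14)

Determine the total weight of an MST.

31

Kruskal's algorithm — process edges by increasing weight (ties by edge label):
F-K (1): add. Components now {E} {F,K} {G} {H} {I} {J}
H-J (1): add. Components now {E} {F,K} {G} {H,J} {I}
G-I (3): add. Components now {E} {F,K} {G,I} {H,J}
I-J (4): add. Components now {E} {F,K} {G,H,I,J}
F-G (8): add. Components now {E} {F,G,H,I,J,K}
I-K (9): skip — I and K already connected.
E-G (14): add. Components now {E,F,G,H,I,J,K}
MST edges: F-K, H-J, G-I, I-J, F-G, E-G; total weight 1+1+3+4+8+14 = 31.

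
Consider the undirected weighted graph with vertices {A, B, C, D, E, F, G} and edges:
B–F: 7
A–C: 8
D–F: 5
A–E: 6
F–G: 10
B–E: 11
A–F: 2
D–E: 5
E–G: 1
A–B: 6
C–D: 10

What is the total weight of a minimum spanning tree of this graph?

Sort edges by weight, then run Kruskal:
E–G (1): add — endpoints in different components.
A–F (2): add — endpoints in different components.
D–E (5): add — endpoints in different components.
D–F (5): add — endpoints in different components.
A–B (6): add — endpoints in different components.
A–E (6): skip — A and E already connected.
B–F (7): skip — B and F already connected.
A–C (8): add — endpoints in different components.
MST edges: E–G, A–F, D–E, D–F, A–B, A–C; total weight 1+2+5+5+6+8 = 27.

27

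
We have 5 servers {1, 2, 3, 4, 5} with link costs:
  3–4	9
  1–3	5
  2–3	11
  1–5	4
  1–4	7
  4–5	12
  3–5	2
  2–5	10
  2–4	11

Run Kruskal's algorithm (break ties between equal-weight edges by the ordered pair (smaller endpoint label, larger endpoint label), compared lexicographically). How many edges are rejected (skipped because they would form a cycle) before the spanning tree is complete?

2

Kruskal: consider edges lightest-first.
3–5 (2): add — endpoints in different components.
1–5 (4): add — endpoints in different components.
1–3 (5): skip — 1 and 3 already connected.
1–4 (7): add — endpoints in different components.
3–4 (9): skip — 3 and 4 already connected.
2–5 (10): add — endpoints in different components.
Edges rejected before the tree was complete: 2.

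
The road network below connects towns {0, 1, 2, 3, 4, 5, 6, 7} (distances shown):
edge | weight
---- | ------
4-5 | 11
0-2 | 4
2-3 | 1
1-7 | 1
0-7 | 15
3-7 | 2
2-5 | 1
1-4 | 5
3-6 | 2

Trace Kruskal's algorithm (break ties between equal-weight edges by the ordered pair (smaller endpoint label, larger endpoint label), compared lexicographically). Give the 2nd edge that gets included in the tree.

Sort edges by weight, then run Kruskal:
1-7 (1): add — endpoints in different components.
2-3 (1): add — endpoints in different components.
2-5 (1): add — endpoints in different components.
3-6 (2): add — endpoints in different components.
3-7 (2): add — endpoints in different components.
0-2 (4): add — endpoints in different components.
1-4 (5): add — endpoints in different components.
The 2nd edge added is 2-3.

2-3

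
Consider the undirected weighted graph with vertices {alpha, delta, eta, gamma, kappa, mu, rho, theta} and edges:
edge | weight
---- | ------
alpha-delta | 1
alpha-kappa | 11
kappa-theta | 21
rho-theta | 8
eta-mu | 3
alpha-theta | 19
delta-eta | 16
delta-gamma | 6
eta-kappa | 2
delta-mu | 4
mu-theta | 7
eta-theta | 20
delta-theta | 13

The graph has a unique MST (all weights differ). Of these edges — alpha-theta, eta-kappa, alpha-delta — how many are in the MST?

2

Kruskal: consider edges lightest-first.
alpha-delta (1): add — endpoints in different components.
eta-kappa (2): add — endpoints in different components.
eta-mu (3): add — endpoints in different components.
delta-mu (4): add — endpoints in different components.
delta-gamma (6): add — endpoints in different components.
mu-theta (7): add — endpoints in different components.
rho-theta (8): add — endpoints in different components.
MST edge set: {alpha-delta, eta-kappa, eta-mu, delta-mu, delta-gamma, mu-theta, rho-theta}.
Of the listed edges, {eta-kappa, alpha-delta} are in the MST → 2.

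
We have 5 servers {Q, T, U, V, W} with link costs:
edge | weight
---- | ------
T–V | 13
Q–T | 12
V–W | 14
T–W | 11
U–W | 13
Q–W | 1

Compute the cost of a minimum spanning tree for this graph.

38

Kruskal's algorithm — process edges by increasing weight (ties by edge label):
Q–W (1): add. Components now {Q,W} {U} {T} {V}
T–W (11): add. Components now {Q,T,W} {U} {V}
Q–T (12): skip — Q and T already connected.
T–V (13): add. Components now {Q,T,V,W} {U}
U–W (13): add. Components now {Q,T,U,V,W}
MST edges: Q–W, T–W, T–V, U–W; total weight 1+11+13+13 = 38.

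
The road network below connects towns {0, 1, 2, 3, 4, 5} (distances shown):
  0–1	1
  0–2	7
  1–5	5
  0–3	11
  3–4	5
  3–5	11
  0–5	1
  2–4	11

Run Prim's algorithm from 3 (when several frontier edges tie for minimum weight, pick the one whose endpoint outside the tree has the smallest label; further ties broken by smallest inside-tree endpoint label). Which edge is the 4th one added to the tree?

Prim's algorithm from 3:
Step 1: frontier [3–4 5, 0–3 11, 3–5 11] → take 3–4 (5); add 4.
Step 2: frontier [0–3 11, 3–5 11, 2–4 11] → take 0–3 (11); add 0.
Step 3: frontier [0–1 1, 0–5 1, 0–2 7, 3–5 11, 2–4 11] → take 0–1 (1); add 1.
Step 4: frontier [0–5 1, 0–2 7, 1–5 5, 3–5 11, 2–4 11] → take 0–5 (1); add 5.
Step 5: frontier [0–2 7, 2–4 11] → take 0–2 (7); add 2.
The 4th edge added is 0–5.

0-5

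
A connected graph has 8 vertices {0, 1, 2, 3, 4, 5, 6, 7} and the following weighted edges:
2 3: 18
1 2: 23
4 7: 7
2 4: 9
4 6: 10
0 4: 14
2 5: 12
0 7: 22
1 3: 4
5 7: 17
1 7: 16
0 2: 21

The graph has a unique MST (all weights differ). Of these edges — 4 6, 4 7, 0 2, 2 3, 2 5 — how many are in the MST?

Kruskal's algorithm — process edges by increasing weight (ties by edge label):
1 3 (4): add — endpoints in different components.
4 7 (7): add — endpoints in different components.
2 4 (9): add — endpoints in different components.
4 6 (10): add — endpoints in different components.
2 5 (12): add — endpoints in different components.
0 4 (14): add — endpoints in different components.
1 7 (16): add — endpoints in different components.
MST edge set: {1 3, 4 7, 2 4, 4 6, 2 5, 0 4, 1 7}.
Of the listed edges, {4 6, 4 7, 2 5} are in the MST → 3.

3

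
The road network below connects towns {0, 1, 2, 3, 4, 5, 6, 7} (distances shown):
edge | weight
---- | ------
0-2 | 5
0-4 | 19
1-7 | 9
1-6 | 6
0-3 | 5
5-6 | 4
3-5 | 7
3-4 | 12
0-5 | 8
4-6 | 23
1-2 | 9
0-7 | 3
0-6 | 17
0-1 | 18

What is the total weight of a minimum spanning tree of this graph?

Sort edges by weight, then run Kruskal:
0-7 (3): add — endpoints in different components.
5-6 (4): add — endpoints in different components.
0-2 (5): add — endpoints in different components.
0-3 (5): add — endpoints in different components.
1-6 (6): add — endpoints in different components.
3-5 (7): add — endpoints in different components.
0-5 (8): skip — 0 and 5 already connected.
1-2 (9): skip — 1 and 2 already connected.
1-7 (9): skip — 1 and 7 already connected.
3-4 (12): add — endpoints in different components.
MST edges: 0-7, 5-6, 0-2, 0-3, 1-6, 3-5, 3-4; total weight 3+4+5+5+6+7+12 = 42.

42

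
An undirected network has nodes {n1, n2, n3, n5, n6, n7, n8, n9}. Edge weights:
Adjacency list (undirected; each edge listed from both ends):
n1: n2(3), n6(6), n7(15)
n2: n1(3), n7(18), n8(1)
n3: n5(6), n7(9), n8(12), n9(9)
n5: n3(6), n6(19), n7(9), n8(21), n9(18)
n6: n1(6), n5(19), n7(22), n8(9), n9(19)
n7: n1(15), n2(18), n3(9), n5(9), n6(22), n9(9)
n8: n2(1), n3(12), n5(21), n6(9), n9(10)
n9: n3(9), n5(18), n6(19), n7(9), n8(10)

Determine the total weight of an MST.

Kruskal: consider edges lightest-first.
n2 n8 (1): add — endpoints in different components.
n1 n2 (3): add — endpoints in different components.
n1 n6 (6): add — endpoints in different components.
n3 n5 (6): add — endpoints in different components.
n3 n7 (9): add — endpoints in different components.
n3 n9 (9): add — endpoints in different components.
n5 n7 (9): skip — n5 and n7 already connected.
n6 n8 (9): skip — n6 and n8 already connected.
n7 n9 (9): skip — n9 and n7 already connected.
n8 n9 (10): add — endpoints in different components.
MST edges: n2 n8, n1 n2, n1 n6, n3 n5, n3 n7, n3 n9, n8 n9; total weight 1+3+6+6+9+9+10 = 44.

44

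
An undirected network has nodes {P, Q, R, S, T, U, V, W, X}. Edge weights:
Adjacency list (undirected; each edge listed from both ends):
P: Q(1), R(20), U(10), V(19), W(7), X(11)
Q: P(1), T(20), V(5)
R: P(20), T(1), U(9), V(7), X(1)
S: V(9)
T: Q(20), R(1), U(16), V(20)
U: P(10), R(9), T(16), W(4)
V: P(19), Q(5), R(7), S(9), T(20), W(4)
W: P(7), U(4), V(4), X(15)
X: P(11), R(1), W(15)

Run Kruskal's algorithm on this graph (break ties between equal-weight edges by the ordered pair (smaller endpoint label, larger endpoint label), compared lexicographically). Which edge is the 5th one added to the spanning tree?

Kruskal: consider edges lightest-first.
P–Q (1): add — endpoints in different components.
R–T (1): add — endpoints in different components.
R–X (1): add — endpoints in different components.
U–W (4): add — endpoints in different components.
V–W (4): add — endpoints in different components.
Q–V (5): add — endpoints in different components.
P–W (7): skip — P and W already connected.
R–V (7): add — endpoints in different components.
R–U (9): skip — R and U already connected.
S–V (9): add — endpoints in different components.
The 5th edge added is V–W.

V-W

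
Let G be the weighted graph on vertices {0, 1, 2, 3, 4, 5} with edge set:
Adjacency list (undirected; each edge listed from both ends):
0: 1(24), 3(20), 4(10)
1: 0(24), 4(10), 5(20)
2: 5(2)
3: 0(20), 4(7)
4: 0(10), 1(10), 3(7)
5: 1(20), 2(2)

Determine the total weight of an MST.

49

Sort edges by weight, then run Kruskal:
2—5 (2): add — endpoints in different components.
3—4 (7): add — endpoints in different components.
0—4 (10): add — endpoints in different components.
1—4 (10): add — endpoints in different components.
0—3 (20): skip — 0 and 3 already connected.
1—5 (20): add — endpoints in different components.
MST edges: 2—5, 3—4, 0—4, 1—4, 1—5; total weight 2+7+10+10+20 = 49.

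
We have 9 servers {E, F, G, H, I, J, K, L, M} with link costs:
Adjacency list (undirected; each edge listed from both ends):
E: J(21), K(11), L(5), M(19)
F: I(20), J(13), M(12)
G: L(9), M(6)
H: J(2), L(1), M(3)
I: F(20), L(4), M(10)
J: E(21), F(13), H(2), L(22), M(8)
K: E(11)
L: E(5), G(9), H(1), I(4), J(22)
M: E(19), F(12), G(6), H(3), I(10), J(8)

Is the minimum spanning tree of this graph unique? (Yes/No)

Yes

Sort edges by weight, then run Kruskal:
H—L (1): add — endpoints in different components.
H—J (2): add — endpoints in different components.
H—M (3): add — endpoints in different components.
I—L (4): add — endpoints in different components.
E—L (5): add — endpoints in different components.
G—M (6): add — endpoints in different components.
J—M (8): skip — J and M already connected.
G—L (9): skip — G and L already connected.
I—M (10): skip — I and M already connected.
E—K (11): add — endpoints in different components.
F—M (12): add — endpoints in different components.
Every non-tree edge has weight strictly greater than the heaviest edge on the tree path between its endpoints, so the MST is unique.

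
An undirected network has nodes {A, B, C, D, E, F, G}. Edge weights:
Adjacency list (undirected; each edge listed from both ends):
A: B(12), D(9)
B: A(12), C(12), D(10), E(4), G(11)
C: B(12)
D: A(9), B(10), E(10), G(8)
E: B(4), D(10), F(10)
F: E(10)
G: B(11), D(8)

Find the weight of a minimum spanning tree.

Prim, starting at A.
Step 1: frontier [A—D 9, A—B 12] → take A—D (9); add D.
Step 2: frontier [A—B 12, D—G 8, B—D 10, D—E 10] → take D—G (8); add G.
Step 3: frontier [A—B 12, B—D 10, D—E 10, B—G 11] → take B—D (10); add B.
Step 4: frontier [B—E 4, B—C 12, D—E 10] → take B—E (4); add E.
Step 5: frontier [B—C 12, E—F 10] → take E—F (10); add F.
Step 6: frontier [B—C 12] → take B—C (12); add C.
MST edges: A—D, D—G, B—D, B—E, E—F, B—C; total weight 9+8+10+4+10+12 = 53.

53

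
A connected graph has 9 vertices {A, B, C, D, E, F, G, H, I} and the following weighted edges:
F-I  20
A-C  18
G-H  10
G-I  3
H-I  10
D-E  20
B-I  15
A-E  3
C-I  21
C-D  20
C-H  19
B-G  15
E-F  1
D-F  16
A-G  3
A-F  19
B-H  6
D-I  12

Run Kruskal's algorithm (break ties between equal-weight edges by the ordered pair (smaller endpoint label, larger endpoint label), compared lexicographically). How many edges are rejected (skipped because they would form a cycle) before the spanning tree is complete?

Kruskal's algorithm — process edges by increasing weight (ties by edge label):
E-F (1): add — endpoints in different components.
A-E (3): add — endpoints in different components.
A-G (3): add — endpoints in different components.
G-I (3): add — endpoints in different components.
B-H (6): add — endpoints in different components.
G-H (10): add — endpoints in different components.
H-I (10): skip — H and I already connected.
D-I (12): add — endpoints in different components.
B-G (15): skip — B and G already connected.
B-I (15): skip — B and I already connected.
D-F (16): skip — D and F already connected.
A-C (18): add — endpoints in different components.
Edges rejected before the tree was complete: 4.

4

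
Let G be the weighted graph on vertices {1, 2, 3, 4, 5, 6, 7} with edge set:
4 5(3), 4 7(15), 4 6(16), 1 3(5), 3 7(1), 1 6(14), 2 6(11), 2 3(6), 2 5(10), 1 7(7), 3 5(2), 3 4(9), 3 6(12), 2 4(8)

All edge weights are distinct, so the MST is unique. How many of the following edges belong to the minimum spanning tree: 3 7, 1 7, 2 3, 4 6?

2

Kruskal: consider edges lightest-first.
3 7 (1): add — endpoints in different components.
3 5 (2): add — endpoints in different components.
4 5 (3): add — endpoints in different components.
1 3 (5): add — endpoints in different components.
2 3 (6): add — endpoints in different components.
1 7 (7): skip — 1 and 7 already connected.
2 4 (8): skip — 2 and 4 already connected.
3 4 (9): skip — 3 and 4 already connected.
2 5 (10): skip — 2 and 5 already connected.
2 6 (11): add — endpoints in different components.
MST edge set: {3 7, 3 5, 4 5, 1 3, 2 3, 2 6}.
Of the listed edges, {3 7, 2 3} are in the MST → 2.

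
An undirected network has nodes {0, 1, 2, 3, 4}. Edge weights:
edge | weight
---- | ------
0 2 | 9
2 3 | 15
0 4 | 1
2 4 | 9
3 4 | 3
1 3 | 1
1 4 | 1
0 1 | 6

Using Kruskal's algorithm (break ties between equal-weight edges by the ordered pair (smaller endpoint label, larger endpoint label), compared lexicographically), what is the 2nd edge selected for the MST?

Sort edges by weight, then run Kruskal:
0 4 (1): add. Components now {0,4} {1} {2} {3}
1 3 (1): add. Components now {0,4} {1,3} {2}
1 4 (1): add. Components now {0,1,3,4} {2}
3 4 (3): skip — 3 and 4 already connected.
0 1 (6): skip — 0 and 1 already connected.
0 2 (9): add. Components now {0,1,2,3,4}
The 2nd edge added is 1 3.

1-3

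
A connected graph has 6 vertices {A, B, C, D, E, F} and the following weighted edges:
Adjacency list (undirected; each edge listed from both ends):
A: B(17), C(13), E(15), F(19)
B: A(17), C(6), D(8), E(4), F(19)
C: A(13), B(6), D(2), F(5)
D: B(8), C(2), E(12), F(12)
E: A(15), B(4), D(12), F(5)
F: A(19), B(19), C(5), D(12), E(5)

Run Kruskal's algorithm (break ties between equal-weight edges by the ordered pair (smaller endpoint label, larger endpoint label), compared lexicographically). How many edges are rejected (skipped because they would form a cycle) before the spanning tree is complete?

Kruskal: consider edges lightest-first.
C-D (2): add — endpoints in different components.
B-E (4): add — endpoints in different components.
C-F (5): add — endpoints in different components.
E-F (5): add — endpoints in different components.
B-C (6): skip — B and C already connected.
B-D (8): skip — B and D already connected.
D-E (12): skip — D and E already connected.
D-F (12): skip — D and F already connected.
A-C (13): add — endpoints in different components.
Edges rejected before the tree was complete: 4.

4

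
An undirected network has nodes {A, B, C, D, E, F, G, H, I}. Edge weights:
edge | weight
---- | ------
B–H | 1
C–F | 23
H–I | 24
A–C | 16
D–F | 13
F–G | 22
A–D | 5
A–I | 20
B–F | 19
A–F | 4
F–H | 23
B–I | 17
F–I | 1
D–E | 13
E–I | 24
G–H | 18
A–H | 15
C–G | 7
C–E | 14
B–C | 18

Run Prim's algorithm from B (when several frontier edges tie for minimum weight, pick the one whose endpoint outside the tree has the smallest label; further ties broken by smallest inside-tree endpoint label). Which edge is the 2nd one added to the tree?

Prim, starting at B.
Step 1: cheapest edge leaving the tree is B–H (1); add H.
Step 2: cheapest edge leaving the tree is A–H (15); add A.
Step 3: cheapest edge leaving the tree is A–F (4); add F.
Step 4: cheapest edge leaving the tree is F–I (1); add I.
Step 5: cheapest edge leaving the tree is A–D (5); add D.
Step 6: cheapest edge leaving the tree is D–E (13); add E.
Step 7: cheapest edge leaving the tree is C–E (14); add C.
Step 8: cheapest edge leaving the tree is C–G (7); add G.
The 2nd edge added is A–H.

A-H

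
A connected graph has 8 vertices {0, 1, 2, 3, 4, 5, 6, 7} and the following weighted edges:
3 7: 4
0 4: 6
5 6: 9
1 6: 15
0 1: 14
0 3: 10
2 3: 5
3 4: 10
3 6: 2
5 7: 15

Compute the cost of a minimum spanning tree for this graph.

50

Grow the tree from 0 using Prim:
Step 1: frontier [0 4 6, 0 3 10, 0 1 14] → take 0 4 (6); add 4.
Step 2: frontier [0 3 10, 0 1 14, 3 4 10] → take 0 3 (10); add 3.
Step 3: frontier [0 1 14, 3 6 2, 3 7 4, 2 3 5] → take 3 6 (2); add 6.
Step 4: frontier [0 1 14, 3 7 4, 2 3 5, 5 6 9, 1 6 15] → take 3 7 (4); add 7.
Step 5: frontier [0 1 14, 2 3 5, 5 6 9, 1 6 15, 5 7 15] → take 2 3 (5); add 2.
Step 6: frontier [0 1 14, 5 6 9, 1 6 15, 5 7 15] → take 5 6 (9); add 5.
Step 7: frontier [0 1 14, 1 6 15] → take 0 1 (14); add 1.
MST edges: 0 4, 0 3, 3 6, 3 7, 2 3, 5 6, 0 1; total weight 6+10+2+4+5+9+14 = 50.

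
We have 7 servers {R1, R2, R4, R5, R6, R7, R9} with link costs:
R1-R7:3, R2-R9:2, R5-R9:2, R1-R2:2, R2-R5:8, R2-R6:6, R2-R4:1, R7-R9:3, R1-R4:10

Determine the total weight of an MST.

16

Prim, starting at R2.
Step 1: cheapest edge leaving the tree is R2-R4 (1); add R4.
Step 2: cheapest edge leaving the tree is R1-R2 (2); add R1.
Step 3: cheapest edge leaving the tree is R2-R9 (2); add R9.
Step 4: cheapest edge leaving the tree is R5-R9 (2); add R5.
Step 5: cheapest edge leaving the tree is R1-R7 (3); add R7.
Step 6: cheapest edge leaving the tree is R2-R6 (6); add R6.
MST edges: R2-R4, R1-R2, R2-R9, R5-R9, R1-R7, R2-R6; total weight 1+2+2+2+3+6 = 16.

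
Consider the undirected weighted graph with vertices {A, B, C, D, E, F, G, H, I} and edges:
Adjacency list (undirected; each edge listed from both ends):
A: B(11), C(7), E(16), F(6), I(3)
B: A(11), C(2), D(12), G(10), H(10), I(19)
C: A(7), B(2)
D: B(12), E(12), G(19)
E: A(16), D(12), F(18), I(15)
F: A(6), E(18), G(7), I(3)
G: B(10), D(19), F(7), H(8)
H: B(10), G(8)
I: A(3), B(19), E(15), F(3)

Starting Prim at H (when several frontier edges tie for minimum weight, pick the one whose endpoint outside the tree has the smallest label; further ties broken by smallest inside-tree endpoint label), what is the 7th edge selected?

B-D

Prim's algorithm from H:
Step 1: cheapest edge leaving the tree is G-H (8); add G.
Step 2: cheapest edge leaving the tree is F-G (7); add F.
Step 3: cheapest edge leaving the tree is F-I (3); add I.
Step 4: cheapest edge leaving the tree is A-I (3); add A.
Step 5: cheapest edge leaving the tree is A-C (7); add C.
Step 6: cheapest edge leaving the tree is B-C (2); add B.
Step 7: cheapest edge leaving the tree is B-D (12); add D.
Step 8: cheapest edge leaving the tree is D-E (12); add E.
The 7th edge added is B-D.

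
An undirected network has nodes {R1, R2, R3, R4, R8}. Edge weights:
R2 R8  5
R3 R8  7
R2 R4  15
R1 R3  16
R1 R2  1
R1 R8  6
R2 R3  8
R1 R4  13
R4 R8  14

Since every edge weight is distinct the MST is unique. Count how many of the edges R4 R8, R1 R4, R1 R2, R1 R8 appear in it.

2

Kruskal: consider edges lightest-first.
R1 R2 (1): add. Components now {R8} {R4} {R1,R2} {R3}
R2 R8 (5): add. Components now {R1,R2,R8} {R4} {R3}
R1 R8 (6): skip — R8 and R1 already connected.
R3 R8 (7): add. Components now {R1,R2,R3,R8} {R4}
R2 R3 (8): skip — R2 and R3 already connected.
R1 R4 (13): add. Components now {R1,R2,R3,R4,R8}
MST edge set: {R1 R2, R2 R8, R3 R8, R1 R4}.
Of the listed edges, {R1 R4, R1 R2} are in the MST → 2.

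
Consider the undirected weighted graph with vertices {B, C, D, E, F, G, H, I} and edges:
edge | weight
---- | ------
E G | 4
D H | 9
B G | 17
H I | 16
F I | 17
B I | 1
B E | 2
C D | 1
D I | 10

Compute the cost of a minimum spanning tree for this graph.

Prim, starting at G.
Step 1: cheapest edge leaving the tree is E G (4); add E.
Step 2: cheapest edge leaving the tree is B E (2); add B.
Step 3: cheapest edge leaving the tree is B I (1); add I.
Step 4: cheapest edge leaving the tree is D I (10); add D.
Step 5: cheapest edge leaving the tree is C D (1); add C.
Step 6: cheapest edge leaving the tree is D H (9); add H.
Step 7: cheapest edge leaving the tree is F I (17); add F.
MST edges: E G, B E, B I, D I, C D, D H, F I; total weight 4+2+1+10+1+9+17 = 44.

44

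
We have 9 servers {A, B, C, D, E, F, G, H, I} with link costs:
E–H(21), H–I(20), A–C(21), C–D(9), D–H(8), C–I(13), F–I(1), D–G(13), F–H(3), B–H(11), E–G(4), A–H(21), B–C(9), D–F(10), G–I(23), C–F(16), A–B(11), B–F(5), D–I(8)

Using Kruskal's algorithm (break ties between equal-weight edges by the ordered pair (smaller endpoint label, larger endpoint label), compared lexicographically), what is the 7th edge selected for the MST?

Kruskal's algorithm — process edges by increasing weight (ties by edge label):
F–I (1): add — endpoints in different components.
F–H (3): add — endpoints in different components.
E–G (4): add — endpoints in different components.
B–F (5): add — endpoints in different components.
D–H (8): add — endpoints in different components.
D–I (8): skip — D and I already connected.
B–C (9): add — endpoints in different components.
C–D (9): skip — C and D already connected.
D–F (10): skip — D and F already connected.
A–B (11): add — endpoints in different components.
B–H (11): skip — B and H already connected.
C–I (13): skip — C and I already connected.
D–G (13): add — endpoints in different components.
The 7th edge added is A–B.

A-B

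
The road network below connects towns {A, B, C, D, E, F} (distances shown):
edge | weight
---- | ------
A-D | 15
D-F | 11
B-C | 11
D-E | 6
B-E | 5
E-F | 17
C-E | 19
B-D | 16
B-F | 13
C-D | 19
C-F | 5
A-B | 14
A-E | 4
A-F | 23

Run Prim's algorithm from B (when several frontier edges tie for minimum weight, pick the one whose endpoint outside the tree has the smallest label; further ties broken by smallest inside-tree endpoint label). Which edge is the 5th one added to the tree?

Prim, starting at B.
Step 1: frontier [B-E 5, B-C 11, B-F 13, A-B 14, B-D 16] → take B-E (5); add E.
Step 2: frontier [B-C 11, B-F 13, A-B 14, B-D 16, A-E 4, D-E 6, E-F 17, C-E 19] → take A-E (4); add A.
Step 3: frontier [A-D 15, A-F 23, B-C 11, B-F 13, B-D 16, D-E 6, E-F 17, C-E 19] → take D-E (6); add D.
Step 4: frontier [A-F 23, B-C 11, B-F 13, D-F 11, C-D 19, E-F 17, C-E 19] → take B-C (11); add C.
Step 5: frontier [A-F 23, B-F 13, C-F 5, D-F 11, E-F 17] → take C-F (5); add F.
The 5th edge added is C-F.

C-F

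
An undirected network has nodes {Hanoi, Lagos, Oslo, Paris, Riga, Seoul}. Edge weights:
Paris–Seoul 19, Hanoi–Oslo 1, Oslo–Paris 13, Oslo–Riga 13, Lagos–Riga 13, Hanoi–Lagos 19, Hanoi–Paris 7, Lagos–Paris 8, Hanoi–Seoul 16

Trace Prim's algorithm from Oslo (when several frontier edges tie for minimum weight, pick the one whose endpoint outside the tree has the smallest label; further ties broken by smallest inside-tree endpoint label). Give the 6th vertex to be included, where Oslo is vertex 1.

Seoul

Prim, starting at Oslo.
Step 1: cheapest edge leaving the tree is Hanoi–Oslo (1); add Hanoi.
Step 2: cheapest edge leaving the tree is Hanoi–Paris (7); add Paris.
Step 3: cheapest edge leaving the tree is Lagos–Paris (8); add Lagos.
Step 4: cheapest edge leaving the tree is Lagos–Riga (13); add Riga.
Step 5: cheapest edge leaving the tree is Hanoi–Seoul (16); add Seoul.
Vertex order: Oslo, Hanoi, Paris, Lagos, Riga, Seoul. The 6th vertex is Seoul.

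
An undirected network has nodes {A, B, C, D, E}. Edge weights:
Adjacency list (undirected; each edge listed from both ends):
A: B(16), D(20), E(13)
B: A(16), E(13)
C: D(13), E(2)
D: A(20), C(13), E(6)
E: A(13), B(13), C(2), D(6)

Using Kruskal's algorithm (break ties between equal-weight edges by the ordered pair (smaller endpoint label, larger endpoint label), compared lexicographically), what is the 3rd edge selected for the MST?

A-E

Kruskal: consider edges lightest-first.
C E (2): add. Components now {A} {B} {C,E} {D}
D E (6): add. Components now {A} {B} {C,D,E}
A E (13): add. Components now {A,C,D,E} {B}
B E (13): add. Components now {A,B,C,D,E}
The 3rd edge added is A E.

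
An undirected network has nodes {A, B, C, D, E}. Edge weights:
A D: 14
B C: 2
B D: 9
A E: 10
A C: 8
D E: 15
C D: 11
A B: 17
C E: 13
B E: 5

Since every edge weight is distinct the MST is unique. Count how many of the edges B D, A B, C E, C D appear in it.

Kruskal's algorithm — process edges by increasing weight (ties by edge label):
B C (2): add — endpoints in different components.
B E (5): add — endpoints in different components.
A C (8): add — endpoints in different components.
B D (9): add — endpoints in different components.
MST edge set: {B C, B E, A C, B D}.
Of the listed edges, {B D} are in the MST → 1.

1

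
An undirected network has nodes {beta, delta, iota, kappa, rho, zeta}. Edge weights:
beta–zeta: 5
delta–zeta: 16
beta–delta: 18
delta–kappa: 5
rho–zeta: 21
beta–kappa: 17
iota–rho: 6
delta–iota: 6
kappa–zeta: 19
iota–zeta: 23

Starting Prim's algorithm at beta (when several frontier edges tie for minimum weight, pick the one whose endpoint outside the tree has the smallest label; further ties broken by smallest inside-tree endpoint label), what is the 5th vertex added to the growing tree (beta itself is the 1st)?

iota

Prim's algorithm from beta:
Step 1: frontier [beta–zeta 5, beta–kappa 17, beta–delta 18] → take beta–zeta (5); add zeta.
Step 2: frontier [beta–kappa 17, beta–delta 18, delta–zeta 16, kappa–zeta 19, rho–zeta 21, iota–zeta 23] → take delta–zeta (16); add delta.
Step 3: frontier [beta–kappa 17, delta–kappa 5, delta–iota 6, kappa–zeta 19, rho–zeta 21, iota–zeta 23] → take delta–kappa (5); add kappa.
Step 4: frontier [delta–iota 6, rho–zeta 21, iota–zeta 23] → take delta–iota (6); add iota.
Step 5: frontier [iota–rho 6, rho–zeta 21] → take iota–rho (6); add rho.
Vertex order: beta, zeta, delta, kappa, iota, rho. The 5th vertex is iota.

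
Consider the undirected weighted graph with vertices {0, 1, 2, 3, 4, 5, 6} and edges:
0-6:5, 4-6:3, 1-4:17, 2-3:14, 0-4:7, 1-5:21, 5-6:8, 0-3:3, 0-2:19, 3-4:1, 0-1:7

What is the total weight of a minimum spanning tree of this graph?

36

Prim's algorithm from 3:
Step 1: cheapest edge leaving the tree is 3-4 (1); add 4.
Step 2: cheapest edge leaving the tree is 0-3 (3); add 0.
Step 3: cheapest edge leaving the tree is 4-6 (3); add 6.
Step 4: cheapest edge leaving the tree is 0-1 (7); add 1.
Step 5: cheapest edge leaving the tree is 5-6 (8); add 5.
Step 6: cheapest edge leaving the tree is 2-3 (14); add 2.
MST edges: 3-4, 0-3, 4-6, 0-1, 5-6, 2-3; total weight 1+3+3+7+8+14 = 36.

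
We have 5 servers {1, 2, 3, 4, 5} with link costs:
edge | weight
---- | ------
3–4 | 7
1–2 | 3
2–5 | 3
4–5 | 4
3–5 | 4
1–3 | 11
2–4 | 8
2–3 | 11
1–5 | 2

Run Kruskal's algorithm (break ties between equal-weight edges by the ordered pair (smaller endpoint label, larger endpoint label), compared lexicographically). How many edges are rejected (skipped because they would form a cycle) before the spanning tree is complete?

Kruskal: consider edges lightest-first.
1–5 (2): add. Components now {1,5} {2} {3} {4}
1–2 (3): add. Components now {1,2,5} {3} {4}
2–5 (3): skip — 2 and 5 already connected.
3–5 (4): add. Components now {1,2,3,5} {4}
4–5 (4): add. Components now {1,2,3,4,5}
Edges rejected before the tree was complete: 1.

1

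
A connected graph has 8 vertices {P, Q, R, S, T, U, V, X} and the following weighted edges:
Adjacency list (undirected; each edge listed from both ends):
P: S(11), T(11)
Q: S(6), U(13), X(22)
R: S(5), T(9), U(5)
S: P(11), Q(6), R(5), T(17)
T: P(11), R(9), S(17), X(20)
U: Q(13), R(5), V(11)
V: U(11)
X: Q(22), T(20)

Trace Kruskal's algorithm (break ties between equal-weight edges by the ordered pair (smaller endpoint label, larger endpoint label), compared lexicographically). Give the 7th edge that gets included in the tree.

Sort edges by weight, then run Kruskal:
R S (5): add — endpoints in different components.
R U (5): add — endpoints in different components.
Q S (6): add — endpoints in different components.
R T (9): add — endpoints in different components.
P S (11): add — endpoints in different components.
P T (11): skip — T and P already connected.
U V (11): add — endpoints in different components.
Q U (13): skip — Q and U already connected.
S T (17): skip — T and S already connected.
T X (20): add — endpoints in different components.
The 7th edge added is T X.

T-X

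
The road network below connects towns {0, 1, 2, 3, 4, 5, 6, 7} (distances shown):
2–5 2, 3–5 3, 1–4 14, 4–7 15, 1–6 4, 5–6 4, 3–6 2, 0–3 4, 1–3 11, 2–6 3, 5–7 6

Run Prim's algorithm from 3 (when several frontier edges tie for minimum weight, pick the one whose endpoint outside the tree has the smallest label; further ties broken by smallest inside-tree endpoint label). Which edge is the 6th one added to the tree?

Prim's algorithm from 3:
Step 1: cheapest edge leaving the tree is 3–6 (2); add 6.
Step 2: cheapest edge leaving the tree is 2–6 (3); add 2.
Step 3: cheapest edge leaving the tree is 2–5 (2); add 5.
Step 4: cheapest edge leaving the tree is 0–3 (4); add 0.
Step 5: cheapest edge leaving the tree is 1–6 (4); add 1.
Step 6: cheapest edge leaving the tree is 5–7 (6); add 7.
Step 7: cheapest edge leaving the tree is 1–4 (14); add 4.
The 6th edge added is 5–7.

5-7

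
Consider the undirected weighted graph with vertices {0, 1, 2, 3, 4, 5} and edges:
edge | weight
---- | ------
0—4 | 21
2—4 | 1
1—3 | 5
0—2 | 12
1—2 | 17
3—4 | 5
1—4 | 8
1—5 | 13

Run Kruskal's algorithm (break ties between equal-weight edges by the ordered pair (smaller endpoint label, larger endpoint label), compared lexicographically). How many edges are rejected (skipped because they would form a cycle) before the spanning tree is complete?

1

Kruskal's algorithm — process edges by increasing weight (ties by edge label):
2—4 (1): add — endpoints in different components.
1—3 (5): add — endpoints in different components.
3—4 (5): add — endpoints in different components.
1—4 (8): skip — 1 and 4 already connected.
0—2 (12): add — endpoints in different components.
1—5 (13): add — endpoints in different components.
Edges rejected before the tree was complete: 1.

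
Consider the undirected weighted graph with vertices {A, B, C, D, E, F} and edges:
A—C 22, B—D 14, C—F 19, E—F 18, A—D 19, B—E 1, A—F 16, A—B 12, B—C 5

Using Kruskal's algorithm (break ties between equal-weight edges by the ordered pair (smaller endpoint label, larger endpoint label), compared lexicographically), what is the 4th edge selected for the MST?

B-D

Kruskal: consider edges lightest-first.
B—E (1): add. Components now {A} {B,E} {C} {D} {F}
B—C (5): add. Components now {A} {B,C,E} {D} {F}
A—B (12): add. Components now {A,B,C,E} {D} {F}
B—D (14): add. Components now {A,B,C,D,E} {F}
A—F (16): add. Components now {A,B,C,D,E,F}
The 4th edge added is B—D.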